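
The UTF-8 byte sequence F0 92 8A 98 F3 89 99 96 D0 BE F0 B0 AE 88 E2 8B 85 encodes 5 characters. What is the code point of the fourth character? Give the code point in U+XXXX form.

U+30B88

Offset 0: leading byte 0xF0 = 11110000 → 4-byte char #1 = F0 92 8A 98.
Offset 4: leading byte 0xF3 = 11110011 → 4-byte char #2 = F3 89 99 96.
Offset 8: leading byte 0xD0 = 11010000 → 2-byte char #3 = D0 BE.
Offset 10: leading byte 0xF0 = 11110000 → 4-byte char #4 = F0 B0 AE 88.
Leading byte 0xF0 = 11110000 matches 11110xxx → 4-byte sequence.
Byte 1: 0xF0 = 11110000, payload 000 (3 bits).
Byte 2: 0xB0 = 10110000 (10xxxxxx ✓), payload 110000.
Byte 3: 0xAE = 10101110 (10xxxxxx ✓), payload 101110.
Byte 4: 0x88 = 10001000 (10xxxxxx ✓), payload 001000.
Concatenate: 000110000101110001000 = 0x30B88 (21 bits → U+30B88).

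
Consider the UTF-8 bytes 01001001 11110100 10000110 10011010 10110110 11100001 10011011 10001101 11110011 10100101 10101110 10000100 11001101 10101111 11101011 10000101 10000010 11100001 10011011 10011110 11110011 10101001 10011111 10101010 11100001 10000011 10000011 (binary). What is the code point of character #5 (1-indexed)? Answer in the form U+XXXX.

U+036F

Offset 0: leading byte 0x49 = 01001001 → 1-byte char #1 = 49.
Offset 1: leading byte 0xF4 = 11110100 → 4-byte char #2 = F4 86 9A B6.
Offset 5: leading byte 0xE1 = 11100001 → 3-byte char #3 = E1 9B 8D.
Offset 8: leading byte 0xF3 = 11110011 → 4-byte char #4 = F3 A5 AE 84.
Offset 12: leading byte 0xCD = 11001101 → 2-byte char #5 = CD AF.
Leading byte 0xCD = 11001101 matches 110xxxxx → 2-byte sequence.
Byte 1: 0xCD = 11001101, payload 01101 (5 bits).
Byte 2: 0xAF = 10101111 (10xxxxxx ✓), payload 101111.
Concatenate: 01101101111 = 0x36F (11 bits → U+036F).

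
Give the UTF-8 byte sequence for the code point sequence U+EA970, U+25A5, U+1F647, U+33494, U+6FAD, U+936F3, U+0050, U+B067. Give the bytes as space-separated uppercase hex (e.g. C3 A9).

F3 AA A5 B0 E2 96 A5 F0 9F 99 87 F0 B3 92 94 E6 BE AD F2 93 9B B3 50 EB 81 A7

U+EA970: 4-byte form → F3 AA A5 B0.
U+25A5: 3-byte form → E2 96 A5.
U+1F647: 4-byte form → F0 9F 99 87.
U+33494: 4-byte form → F0 B3 92 94.
U+6FAD: 3-byte form → E6 BE AD.
U+936F3: 4-byte form → F2 93 9B B3.
U+0050: 1-byte form → 50.
U+B067: 3-byte form → EB 81 A7.
Concatenated (26 bytes): F3 AA A5 B0 E2 96 A5 F0 9F 99 87 F0 B3 92 94 E6 BE AD F2 93 9B B3 50 EB 81 A7.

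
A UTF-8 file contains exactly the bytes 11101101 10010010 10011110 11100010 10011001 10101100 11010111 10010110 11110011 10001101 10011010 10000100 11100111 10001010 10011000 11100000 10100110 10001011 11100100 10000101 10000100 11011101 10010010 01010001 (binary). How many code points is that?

Byte at offset 0: 0xED = 11101101 → 3-byte char (#1). Advance 3.
Byte at offset 3: 0xE2 = 11100010 → 3-byte char (#2). Advance 3.
Byte at offset 6: 0xD7 = 11010111 → 2-byte char (#3). Advance 2.
Byte at offset 8: 0xF3 = 11110011 → 4-byte char (#4). Advance 4.
Byte at offset 12: 0xE7 = 11100111 → 3-byte char (#5). Advance 3.
Byte at offset 15: 0xE0 = 11100000 → 3-byte char (#6). Advance 3.
Byte at offset 18: 0xE4 = 11100100 → 3-byte char (#7). Advance 3.
Byte at offset 21: 0xDD = 11011101 → 2-byte char (#8). Advance 2.
Byte at offset 23: 0x51 = 01010001 → 1-byte char (#9). Advance 1.
Reached end at offset 24 after 9 code points.

9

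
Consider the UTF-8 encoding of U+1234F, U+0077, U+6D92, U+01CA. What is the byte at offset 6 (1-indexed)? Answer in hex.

0xE6

1-indexed offset 6 is 0-indexed offset 5.
U+1234F → 4-byte form F0 92 8D 8F at offsets 0–3.
U+0077 → 1-byte form 77 at offsets 4–4.
U+6D92 → 3-byte form E6 B6 92 at offsets 5–7.
Offset 5 falls in char 3's range; it's byte 1 of E6 B6 92 = 0xE6.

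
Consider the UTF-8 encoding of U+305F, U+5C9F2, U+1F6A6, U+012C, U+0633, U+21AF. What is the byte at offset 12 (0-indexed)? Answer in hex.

U+305F → 3-byte form E3 81 9F at offsets 0–2.
U+5C9F2 → 4-byte form F1 9C A7 B2 at offsets 3–6.
U+1F6A6 → 4-byte form F0 9F 9A A6 at offsets 7–10.
U+012C → 2-byte form C4 AC at offsets 11–12.
Offset 12 falls in char 4's range; it's byte 2 of C4 AC = 0xAC.

0xAC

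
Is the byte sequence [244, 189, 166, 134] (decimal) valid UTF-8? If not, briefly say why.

Leading byte 0xF4 = 11110100 → 4-byte form.
Payload = 0x13D986, which exceeds U+10FFFF, the maximum Unicode code point. (Leading bytes F5–FF, or F4 followed by ≥ 0x90, are invalid.)

invalid (encodes a value above U+10FFFF)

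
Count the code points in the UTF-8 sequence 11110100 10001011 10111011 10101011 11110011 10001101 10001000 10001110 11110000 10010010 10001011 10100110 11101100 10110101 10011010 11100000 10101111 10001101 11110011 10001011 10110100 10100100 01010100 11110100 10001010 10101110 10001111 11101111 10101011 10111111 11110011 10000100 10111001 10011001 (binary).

Byte at offset 0: 0xF4 = 11110100 → 4-byte char (#1). Advance 4.
Byte at offset 4: 0xF3 = 11110011 → 4-byte char (#2). Advance 4.
Byte at offset 8: 0xF0 = 11110000 → 4-byte char (#3). Advance 4.
Byte at offset 12: 0xEC = 11101100 → 3-byte char (#4). Advance 3.
Byte at offset 15: 0xE0 = 11100000 → 3-byte char (#5). Advance 3.
Byte at offset 18: 0xF3 = 11110011 → 4-byte char (#6). Advance 4.
Byte at offset 22: 0x54 = 01010100 → 1-byte char (#7). Advance 1.
Byte at offset 23: 0xF4 = 11110100 → 4-byte char (#8). Advance 4.
Byte at offset 27: 0xEF = 11101111 → 3-byte char (#9). Advance 3.
Byte at offset 30: 0xF3 = 11110011 → 4-byte char (#10). Advance 4.
Reached end at offset 34 after 10 code points.

10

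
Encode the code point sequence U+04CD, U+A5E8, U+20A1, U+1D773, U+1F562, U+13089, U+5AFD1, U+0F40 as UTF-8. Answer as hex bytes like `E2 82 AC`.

U+04CD: 2-byte form → D3 8D.
U+A5E8: 3-byte form → EA 97 A8.
U+20A1: 3-byte form → E2 82 A1.
U+1D773: 4-byte form → F0 9D 9D B3.
U+1F562: 4-byte form → F0 9F 95 A2.
U+13089: 4-byte form → F0 93 82 89.
U+5AFD1: 4-byte form → F1 9A BF 91.
U+0F40: 3-byte form → E0 BD 80.
Concatenated (27 bytes): D3 8D EA 97 A8 E2 82 A1 F0 9D 9D B3 F0 9F 95 A2 F0 93 82 89 F1 9A BF 91 E0 BD 80.

D3 8D EA 97 A8 E2 82 A1 F0 9D 9D B3 F0 9F 95 A2 F0 93 82 89 F1 9A BF 91 E0 BD 80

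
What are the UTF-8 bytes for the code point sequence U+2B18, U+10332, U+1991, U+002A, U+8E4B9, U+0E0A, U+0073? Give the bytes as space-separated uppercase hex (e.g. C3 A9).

E2 AC 98 F0 90 8C B2 E1 A6 91 2A F2 8E 92 B9 E0 B8 8A 73

U+2B18: 3-byte form → E2 AC 98.
U+10332: 4-byte form → F0 90 8C B2.
U+1991: 3-byte form → E1 A6 91.
U+002A: 1-byte form → 2A.
U+8E4B9: 4-byte form → F2 8E 92 B9.
U+0E0A: 3-byte form → E0 B8 8A.
U+0073: 1-byte form → 73.
Concatenated (19 bytes): E2 AC 98 F0 90 8C B2 E1 A6 91 2A F2 8E 92 B9 E0 B8 8A 73.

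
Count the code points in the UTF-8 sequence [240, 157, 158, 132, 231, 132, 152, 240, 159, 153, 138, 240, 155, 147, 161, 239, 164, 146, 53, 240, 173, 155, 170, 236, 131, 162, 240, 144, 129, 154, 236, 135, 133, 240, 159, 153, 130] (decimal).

Byte at offset 0: 0xF0 = 11110000 → 4-byte char (#1). Advance 4.
Byte at offset 4: 0xE7 = 11100111 → 3-byte char (#2). Advance 3.
Byte at offset 7: 0xF0 = 11110000 → 4-byte char (#3). Advance 4.
Byte at offset 11: 0xF0 = 11110000 → 4-byte char (#4). Advance 4.
Byte at offset 15: 0xEF = 11101111 → 3-byte char (#5). Advance 3.
Byte at offset 18: 0x35 = 00110101 → 1-byte char (#6). Advance 1.
Byte at offset 19: 0xF0 = 11110000 → 4-byte char (#7). Advance 4.
Byte at offset 23: 0xEC = 11101100 → 3-byte char (#8). Advance 3.
Byte at offset 26: 0xF0 = 11110000 → 4-byte char (#9). Advance 4.
Byte at offset 30: 0xEC = 11101100 → 3-byte char (#10). Advance 3.
Byte at offset 33: 0xF0 = 11110000 → 4-byte char (#11). Advance 4.
Reached end at offset 37 after 11 code points.

11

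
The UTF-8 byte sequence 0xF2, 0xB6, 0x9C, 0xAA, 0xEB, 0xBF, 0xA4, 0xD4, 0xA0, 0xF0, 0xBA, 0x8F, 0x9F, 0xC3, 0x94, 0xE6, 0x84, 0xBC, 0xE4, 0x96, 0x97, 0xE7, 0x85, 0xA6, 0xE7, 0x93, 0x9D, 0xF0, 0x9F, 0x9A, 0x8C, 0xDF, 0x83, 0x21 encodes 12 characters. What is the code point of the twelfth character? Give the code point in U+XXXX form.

U+0021

Offset 0: leading byte 0xF2 = 11110010 → 4-byte char #1 = F2 B6 9C AA.
Offset 4: leading byte 0xEB = 11101011 → 3-byte char #2 = EB BF A4.
Offset 7: leading byte 0xD4 = 11010100 → 2-byte char #3 = D4 A0.
Offset 9: leading byte 0xF0 = 11110000 → 4-byte char #4 = F0 BA 8F 9F.
Offset 13: leading byte 0xC3 = 11000011 → 2-byte char #5 = C3 94.
Offset 15: leading byte 0xE6 = 11100110 → 3-byte char #6 = E6 84 BC.
Offset 18: leading byte 0xE4 = 11100100 → 3-byte char #7 = E4 96 97.
Offset 21: leading byte 0xE7 = 11100111 → 3-byte char #8 = E7 85 A6.
Offset 24: leading byte 0xE7 = 11100111 → 3-byte char #9 = E7 93 9D.
Offset 27: leading byte 0xF0 = 11110000 → 4-byte char #10 = F0 9F 9A 8C.
Offset 31: leading byte 0xDF = 11011111 → 2-byte char #11 = DF 83.
Offset 33: leading byte 0x21 = 00100001 → 1-byte char #12 = 21.
Leading byte 0x21 = 00100001 matches 0xxxxxxx → 1-byte sequence.
Byte 1: 0x21 = 00100001, payload 0100001 (7 bits).
Concatenate: 0100001 = 0x21 (7 bits → U+0021).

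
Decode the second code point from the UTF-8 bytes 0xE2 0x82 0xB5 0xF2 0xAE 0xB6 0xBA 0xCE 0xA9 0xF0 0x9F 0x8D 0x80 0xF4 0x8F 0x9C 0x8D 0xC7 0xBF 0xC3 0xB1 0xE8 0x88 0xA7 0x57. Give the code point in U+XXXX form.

Offset 0: leading byte 0xE2 = 11100010 → 3-byte char #1 = E2 82 B5.
Offset 3: leading byte 0xF2 = 11110010 → 4-byte char #2 = F2 AE B6 BA.
Leading byte 0xF2 = 11110010 matches 11110xxx → 4-byte sequence.
Byte 1: 0xF2 = 11110010, payload 010 (3 bits).
Byte 2: 0xAE = 10101110 (10xxxxxx ✓), payload 101110.
Byte 3: 0xB6 = 10110110 (10xxxxxx ✓), payload 110110.
Byte 4: 0xBA = 10111010 (10xxxxxx ✓), payload 111010.
Concatenate: 010101110110110111010 = 0xAEDBA (21 bits → U+AEDBA).

U+AEDBA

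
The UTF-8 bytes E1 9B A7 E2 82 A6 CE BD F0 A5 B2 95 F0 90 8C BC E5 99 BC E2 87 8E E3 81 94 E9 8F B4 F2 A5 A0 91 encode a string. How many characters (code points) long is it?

Byte at offset 0: 0xE1 = 11100001 → 3-byte char (#1). Advance 3.
Byte at offset 3: 0xE2 = 11100010 → 3-byte char (#2). Advance 3.
Byte at offset 6: 0xCE = 11001110 → 2-byte char (#3). Advance 2.
Byte at offset 8: 0xF0 = 11110000 → 4-byte char (#4). Advance 4.
Byte at offset 12: 0xF0 = 11110000 → 4-byte char (#5). Advance 4.
Byte at offset 16: 0xE5 = 11100101 → 3-byte char (#6). Advance 3.
Byte at offset 19: 0xE2 = 11100010 → 3-byte char (#7). Advance 3.
Byte at offset 22: 0xE3 = 11100011 → 3-byte char (#8). Advance 3.
Byte at offset 25: 0xE9 = 11101001 → 3-byte char (#9). Advance 3.
Byte at offset 28: 0xF2 = 11110010 → 4-byte char (#10). Advance 4.
Reached end at offset 32 after 10 code points.

10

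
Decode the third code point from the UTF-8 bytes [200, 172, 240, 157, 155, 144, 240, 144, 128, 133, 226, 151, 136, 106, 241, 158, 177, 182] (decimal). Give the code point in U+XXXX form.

U+10005

Offset 0: leading byte 0xC8 = 11001000 → 2-byte char #1 = C8 AC.
Offset 2: leading byte 0xF0 = 11110000 → 4-byte char #2 = F0 9D 9B 90.
Offset 6: leading byte 0xF0 = 11110000 → 4-byte char #3 = F0 90 80 85.
Leading byte 0xF0 = 11110000 matches 11110xxx → 4-byte sequence.
Byte 1: 0xF0 = 11110000, payload 000 (3 bits).
Byte 2: 0x90 = 10010000 (10xxxxxx ✓), payload 010000.
Byte 3: 0x80 = 10000000 (10xxxxxx ✓), payload 000000.
Byte 4: 0x85 = 10000101 (10xxxxxx ✓), payload 000101.
Concatenate: 000010000000000000101 = 0x10005 (21 bits → U+10005).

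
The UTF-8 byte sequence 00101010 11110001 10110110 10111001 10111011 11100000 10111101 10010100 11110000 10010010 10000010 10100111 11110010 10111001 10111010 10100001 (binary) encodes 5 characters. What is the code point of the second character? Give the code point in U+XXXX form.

Offset 0: leading byte 0x2A = 00101010 → 1-byte char #1 = 2A.
Offset 1: leading byte 0xF1 = 11110001 → 4-byte char #2 = F1 B6 B9 BB.
Leading byte 0xF1 = 11110001 matches 11110xxx → 4-byte sequence.
Byte 1: 0xF1 = 11110001, payload 001 (3 bits).
Byte 2: 0xB6 = 10110110 (10xxxxxx ✓), payload 110110.
Byte 3: 0xB9 = 10111001 (10xxxxxx ✓), payload 111001.
Byte 4: 0xBB = 10111011 (10xxxxxx ✓), payload 111011.
Concatenate: 001110110111001111011 = 0x76E7B (21 bits → U+76E7B).

U+76E7B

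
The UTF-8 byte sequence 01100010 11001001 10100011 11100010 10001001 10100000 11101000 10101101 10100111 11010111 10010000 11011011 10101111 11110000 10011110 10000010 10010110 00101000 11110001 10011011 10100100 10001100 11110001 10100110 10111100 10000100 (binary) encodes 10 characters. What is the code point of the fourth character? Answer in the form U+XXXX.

Offset 0: leading byte 0x62 = 01100010 → 1-byte char #1 = 62.
Offset 1: leading byte 0xC9 = 11001001 → 2-byte char #2 = C9 A3.
Offset 3: leading byte 0xE2 = 11100010 → 3-byte char #3 = E2 89 A0.
Offset 6: leading byte 0xE8 = 11101000 → 3-byte char #4 = E8 AD A7.
Leading byte 0xE8 = 11101000 matches 1110xxxx → 3-byte sequence.
Byte 1: 0xE8 = 11101000, payload 1000 (4 bits).
Byte 2: 0xAD = 10101101 (10xxxxxx ✓), payload 101101.
Byte 3: 0xA7 = 10100111 (10xxxxxx ✓), payload 100111.
Concatenate: 1000101101100111 = 0x8B67 (16 bits → U+8B67).

U+8B67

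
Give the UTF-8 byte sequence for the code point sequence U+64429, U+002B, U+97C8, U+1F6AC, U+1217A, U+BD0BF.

F1 A4 90 A9 2B E9 9F 88 F0 9F 9A AC F0 92 85 BA F2 BD 82 BF

U+64429: 4-byte form → F1 A4 90 A9.
U+002B: 1-byte form → 2B.
U+97C8: 3-byte form → E9 9F 88.
U+1F6AC: 4-byte form → F0 9F 9A AC.
U+1217A: 4-byte form → F0 92 85 BA.
U+BD0BF: 4-byte form → F2 BD 82 BF.
Concatenated (20 bytes): F1 A4 90 A9 2B E9 9F 88 F0 9F 9A AC F0 92 85 BA F2 BD 82 BF.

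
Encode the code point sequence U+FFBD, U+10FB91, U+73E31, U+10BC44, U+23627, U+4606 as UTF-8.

U+FFBD: 3-byte form → EF BE BD.
U+10FB91: 4-byte form → F4 8F AE 91.
U+73E31: 4-byte form → F1 B3 B8 B1.
U+10BC44: 4-byte form → F4 8B B1 84.
U+23627: 4-byte form → F0 A3 98 A7.
U+4606: 3-byte form → E4 98 86.
Concatenated (22 bytes): EF BE BD F4 8F AE 91 F1 B3 B8 B1 F4 8B B1 84 F0 A3 98 A7 E4 98 86.

EF BE BD F4 8F AE 91 F1 B3 B8 B1 F4 8B B1 84 F0 A3 98 A7 E4 98 86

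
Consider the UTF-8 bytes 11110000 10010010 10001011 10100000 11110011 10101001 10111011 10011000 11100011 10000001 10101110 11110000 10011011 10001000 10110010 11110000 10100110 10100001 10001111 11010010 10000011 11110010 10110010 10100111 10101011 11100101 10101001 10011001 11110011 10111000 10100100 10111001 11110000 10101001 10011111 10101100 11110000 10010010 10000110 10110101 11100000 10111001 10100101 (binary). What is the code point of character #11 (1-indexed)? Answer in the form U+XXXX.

U+121B5

Offset 0: leading byte 0xF0 = 11110000 → 4-byte char #1 = F0 92 8B A0.
Offset 4: leading byte 0xF3 = 11110011 → 4-byte char #2 = F3 A9 BB 98.
Offset 8: leading byte 0xE3 = 11100011 → 3-byte char #3 = E3 81 AE.
Offset 11: leading byte 0xF0 = 11110000 → 4-byte char #4 = F0 9B 88 B2.
Offset 15: leading byte 0xF0 = 11110000 → 4-byte char #5 = F0 A6 A1 8F.
Offset 19: leading byte 0xD2 = 11010010 → 2-byte char #6 = D2 83.
Offset 21: leading byte 0xF2 = 11110010 → 4-byte char #7 = F2 B2 A7 AB.
Offset 25: leading byte 0xE5 = 11100101 → 3-byte char #8 = E5 A9 99.
Offset 28: leading byte 0xF3 = 11110011 → 4-byte char #9 = F3 B8 A4 B9.
Offset 32: leading byte 0xF0 = 11110000 → 4-byte char #10 = F0 A9 9F AC.
Offset 36: leading byte 0xF0 = 11110000 → 4-byte char #11 = F0 92 86 B5.
Leading byte 0xF0 = 11110000 matches 11110xxx → 4-byte sequence.
Byte 1: 0xF0 = 11110000, payload 000 (3 bits).
Byte 2: 0x92 = 10010010 (10xxxxxx ✓), payload 010010.
Byte 3: 0x86 = 10000110 (10xxxxxx ✓), payload 000110.
Byte 4: 0xB5 = 10110101 (10xxxxxx ✓), payload 110101.
Concatenate: 000010010000110110101 = 0x121B5 (21 bits → U+121B5).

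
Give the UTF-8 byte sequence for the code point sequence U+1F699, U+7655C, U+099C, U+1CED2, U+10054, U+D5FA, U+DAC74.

U+1F699: 4-byte form → F0 9F 9A 99.
U+7655C: 4-byte form → F1 B6 95 9C.
U+099C: 3-byte form → E0 A6 9C.
U+1CED2: 4-byte form → F0 9C BB 92.
U+10054: 4-byte form → F0 90 81 94.
U+D5FA: 3-byte form → ED 97 BA.
U+DAC74: 4-byte form → F3 9A B1 B4.
Concatenated (26 bytes): F0 9F 9A 99 F1 B6 95 9C E0 A6 9C F0 9C BB 92 F0 90 81 94 ED 97 BA F3 9A B1 B4.

F0 9F 9A 99 F1 B6 95 9C E0 A6 9C F0 9C BB 92 F0 90 81 94 ED 97 BA F3 9A B1 B4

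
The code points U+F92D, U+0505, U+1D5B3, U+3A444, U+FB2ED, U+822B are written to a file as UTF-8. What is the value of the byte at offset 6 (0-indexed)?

0x9D

U+F92D → 3-byte form EF A4 AD at offsets 0–2.
U+0505 → 2-byte form D4 85 at offsets 3–4.
U+1D5B3 → 4-byte form F0 9D 96 B3 at offsets 5–8.
Offset 6 falls in char 3's range; it's byte 2 of F0 9D 96 B3 = 0x9D.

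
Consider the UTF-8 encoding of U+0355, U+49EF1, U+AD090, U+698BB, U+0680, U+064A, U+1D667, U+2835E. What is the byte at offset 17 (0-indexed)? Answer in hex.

U+0355 → 2-byte form CD 95 at offsets 0–1.
U+49EF1 → 4-byte form F1 89 BB B1 at offsets 2–5.
U+AD090 → 4-byte form F2 AD 82 90 at offsets 6–9.
U+698BB → 4-byte form F1 A9 A2 BB at offsets 10–13.
U+0680 → 2-byte form DA 80 at offsets 14–15.
U+064A → 2-byte form D9 8A at offsets 16–17.
Offset 17 falls in char 6's range; it's byte 2 of D9 8A = 0x8A.

0x8A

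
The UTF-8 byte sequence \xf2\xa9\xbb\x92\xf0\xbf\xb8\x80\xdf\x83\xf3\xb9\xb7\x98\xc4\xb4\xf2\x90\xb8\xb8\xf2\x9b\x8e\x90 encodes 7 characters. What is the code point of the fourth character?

U+F9DD8

Offset 0: leading byte 0xF2 = 11110010 → 4-byte char #1 = F2 A9 BB 92.
Offset 4: leading byte 0xF0 = 11110000 → 4-byte char #2 = F0 BF B8 80.
Offset 8: leading byte 0xDF = 11011111 → 2-byte char #3 = DF 83.
Offset 10: leading byte 0xF3 = 11110011 → 4-byte char #4 = F3 B9 B7 98.
Leading byte 0xF3 = 11110011 matches 11110xxx → 4-byte sequence.
Byte 1: 0xF3 = 11110011, payload 011 (3 bits).
Byte 2: 0xB9 = 10111001 (10xxxxxx ✓), payload 111001.
Byte 3: 0xB7 = 10110111 (10xxxxxx ✓), payload 110111.
Byte 4: 0x98 = 10011000 (10xxxxxx ✓), payload 011000.
Concatenate: 011111001110111011000 = 0xF9DD8 (21 bits → U+F9DD8).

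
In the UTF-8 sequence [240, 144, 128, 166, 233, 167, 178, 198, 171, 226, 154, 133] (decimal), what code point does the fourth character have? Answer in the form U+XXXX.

U+2685

Offset 0: leading byte 0xF0 = 11110000 → 4-byte char #1 = F0 90 80 A6.
Offset 4: leading byte 0xE9 = 11101001 → 3-byte char #2 = E9 A7 B2.
Offset 7: leading byte 0xC6 = 11000110 → 2-byte char #3 = C6 AB.
Offset 9: leading byte 0xE2 = 11100010 → 3-byte char #4 = E2 9A 85.
Leading byte 0xE2 = 11100010 matches 1110xxxx → 3-byte sequence.
Byte 1: 0xE2 = 11100010, payload 0010 (4 bits).
Byte 2: 0x9A = 10011010 (10xxxxxx ✓), payload 011010.
Byte 3: 0x85 = 10000101 (10xxxxxx ✓), payload 000101.
Concatenate: 0010011010000101 = 0x2685 (16 bits → U+2685).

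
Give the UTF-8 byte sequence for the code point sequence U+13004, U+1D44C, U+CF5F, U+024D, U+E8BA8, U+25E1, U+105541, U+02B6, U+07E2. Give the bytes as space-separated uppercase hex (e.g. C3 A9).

F0 93 80 84 F0 9D 91 8C EC BD 9F C9 8D F3 A8 AE A8 E2 97 A1 F4 85 95 81 CA B6 DF A2

U+13004: 4-byte form → F0 93 80 84.
U+1D44C: 4-byte form → F0 9D 91 8C.
U+CF5F: 3-byte form → EC BD 9F.
U+024D: 2-byte form → C9 8D.
U+E8BA8: 4-byte form → F3 A8 AE A8.
U+25E1: 3-byte form → E2 97 A1.
U+105541: 4-byte form → F4 85 95 81.
U+02B6: 2-byte form → CA B6.
U+07E2: 2-byte form → DF A2.
Concatenated (28 bytes): F0 93 80 84 F0 9D 91 8C EC BD 9F C9 8D F3 A8 AE A8 E2 97 A1 F4 85 95 81 CA B6 DF A2.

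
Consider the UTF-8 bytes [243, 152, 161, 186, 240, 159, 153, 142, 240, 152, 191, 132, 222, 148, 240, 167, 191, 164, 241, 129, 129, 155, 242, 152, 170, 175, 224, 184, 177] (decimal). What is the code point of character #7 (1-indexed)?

Offset 0: leading byte 0xF3 = 11110011 → 4-byte char #1 = F3 98 A1 BA.
Offset 4: leading byte 0xF0 = 11110000 → 4-byte char #2 = F0 9F 99 8E.
Offset 8: leading byte 0xF0 = 11110000 → 4-byte char #3 = F0 98 BF 84.
Offset 12: leading byte 0xDE = 11011110 → 2-byte char #4 = DE 94.
Offset 14: leading byte 0xF0 = 11110000 → 4-byte char #5 = F0 A7 BF A4.
Offset 18: leading byte 0xF1 = 11110001 → 4-byte char #6 = F1 81 81 9B.
Offset 22: leading byte 0xF2 = 11110010 → 4-byte char #7 = F2 98 AA AF.
Leading byte 0xF2 = 11110010 matches 11110xxx → 4-byte sequence.
Byte 1: 0xF2 = 11110010, payload 010 (3 bits).
Byte 2: 0x98 = 10011000 (10xxxxxx ✓), payload 011000.
Byte 3: 0xAA = 10101010 (10xxxxxx ✓), payload 101010.
Byte 4: 0xAF = 10101111 (10xxxxxx ✓), payload 101111.
Concatenate: 010011000101010101111 = 0x98AAF (21 bits → U+98AAF).

U+98AAF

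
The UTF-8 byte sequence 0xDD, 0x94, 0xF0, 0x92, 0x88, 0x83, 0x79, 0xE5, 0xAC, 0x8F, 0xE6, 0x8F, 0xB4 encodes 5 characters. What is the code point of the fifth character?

Offset 0: leading byte 0xDD = 11011101 → 2-byte char #1 = DD 94.
Offset 2: leading byte 0xF0 = 11110000 → 4-byte char #2 = F0 92 88 83.
Offset 6: leading byte 0x79 = 01111001 → 1-byte char #3 = 79.
Offset 7: leading byte 0xE5 = 11100101 → 3-byte char #4 = E5 AC 8F.
Offset 10: leading byte 0xE6 = 11100110 → 3-byte char #5 = E6 8F B4.
Leading byte 0xE6 = 11100110 matches 1110xxxx → 3-byte sequence.
Byte 1: 0xE6 = 11100110, payload 0110 (4 bits).
Byte 2: 0x8F = 10001111 (10xxxxxx ✓), payload 001111.
Byte 3: 0xB4 = 10110100 (10xxxxxx ✓), payload 110100.
Concatenate: 0110001111110100 = 0x63F4 (16 bits → U+63F4).

U+63F4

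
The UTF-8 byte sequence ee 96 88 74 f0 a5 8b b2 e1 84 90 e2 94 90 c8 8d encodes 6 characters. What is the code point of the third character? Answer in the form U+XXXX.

U+252F2

Offset 0: leading byte 0xEE = 11101110 → 3-byte char #1 = EE 96 88.
Offset 3: leading byte 0x74 = 01110100 → 1-byte char #2 = 74.
Offset 4: leading byte 0xF0 = 11110000 → 4-byte char #3 = F0 A5 8B B2.
Leading byte 0xF0 = 11110000 matches 11110xxx → 4-byte sequence.
Byte 1: 0xF0 = 11110000, payload 000 (3 bits).
Byte 2: 0xA5 = 10100101 (10xxxxxx ✓), payload 100101.
Byte 3: 0x8B = 10001011 (10xxxxxx ✓), payload 001011.
Byte 4: 0xB2 = 10110010 (10xxxxxx ✓), payload 110010.
Concatenate: 000100101001011110010 = 0x252F2 (21 bits → U+252F2).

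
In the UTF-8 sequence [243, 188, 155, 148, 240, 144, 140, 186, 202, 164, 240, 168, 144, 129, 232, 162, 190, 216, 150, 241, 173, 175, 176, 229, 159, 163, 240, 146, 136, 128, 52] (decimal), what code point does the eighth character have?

U+57E3

Offset 0: leading byte 0xF3 = 11110011 → 4-byte char #1 = F3 BC 9B 94.
Offset 4: leading byte 0xF0 = 11110000 → 4-byte char #2 = F0 90 8C BA.
Offset 8: leading byte 0xCA = 11001010 → 2-byte char #3 = CA A4.
Offset 10: leading byte 0xF0 = 11110000 → 4-byte char #4 = F0 A8 90 81.
Offset 14: leading byte 0xE8 = 11101000 → 3-byte char #5 = E8 A2 BE.
Offset 17: leading byte 0xD8 = 11011000 → 2-byte char #6 = D8 96.
Offset 19: leading byte 0xF1 = 11110001 → 4-byte char #7 = F1 AD AF B0.
Offset 23: leading byte 0xE5 = 11100101 → 3-byte char #8 = E5 9F A3.
Leading byte 0xE5 = 11100101 matches 1110xxxx → 3-byte sequence.
Byte 1: 0xE5 = 11100101, payload 0101 (4 bits).
Byte 2: 0x9F = 10011111 (10xxxxxx ✓), payload 011111.
Byte 3: 0xA3 = 10100011 (10xxxxxx ✓), payload 100011.
Concatenate: 0101011111100011 = 0x57E3 (16 bits → U+57E3).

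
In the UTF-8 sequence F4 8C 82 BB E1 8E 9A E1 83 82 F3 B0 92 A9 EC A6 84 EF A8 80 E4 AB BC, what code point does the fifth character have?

U+C984

Offset 0: leading byte 0xF4 = 11110100 → 4-byte char #1 = F4 8C 82 BB.
Offset 4: leading byte 0xE1 = 11100001 → 3-byte char #2 = E1 8E 9A.
Offset 7: leading byte 0xE1 = 11100001 → 3-byte char #3 = E1 83 82.
Offset 10: leading byte 0xF3 = 11110011 → 4-byte char #4 = F3 B0 92 A9.
Offset 14: leading byte 0xEC = 11101100 → 3-byte char #5 = EC A6 84.
Leading byte 0xEC = 11101100 matches 1110xxxx → 3-byte sequence.
Byte 1: 0xEC = 11101100, payload 1100 (4 bits).
Byte 2: 0xA6 = 10100110 (10xxxxxx ✓), payload 100110.
Byte 3: 0x84 = 10000100 (10xxxxxx ✓), payload 000100.
Concatenate: 1100100110000100 = 0xC984 (16 bits → U+C984).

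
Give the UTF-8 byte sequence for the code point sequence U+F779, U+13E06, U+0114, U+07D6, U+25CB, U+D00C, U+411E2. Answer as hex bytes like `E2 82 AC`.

EF 9D B9 F0 93 B8 86 C4 94 DF 96 E2 97 8B ED 80 8C F1 81 87 A2

U+F779: 3-byte form → EF 9D B9.
U+13E06: 4-byte form → F0 93 B8 86.
U+0114: 2-byte form → C4 94.
U+07D6: 2-byte form → DF 96.
U+25CB: 3-byte form → E2 97 8B.
U+D00C: 3-byte form → ED 80 8C.
U+411E2: 4-byte form → F1 81 87 A2.
Concatenated (21 bytes): EF 9D B9 F0 93 B8 86 C4 94 DF 96 E2 97 8B ED 80 8C F1 81 87 A2.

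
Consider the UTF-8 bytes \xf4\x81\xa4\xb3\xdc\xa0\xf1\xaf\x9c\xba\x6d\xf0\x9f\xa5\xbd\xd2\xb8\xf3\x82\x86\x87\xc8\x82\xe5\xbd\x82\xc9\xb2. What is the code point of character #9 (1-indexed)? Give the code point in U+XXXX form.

U+5F42

Offset 0: leading byte 0xF4 = 11110100 → 4-byte char #1 = F4 81 A4 B3.
Offset 4: leading byte 0xDC = 11011100 → 2-byte char #2 = DC A0.
Offset 6: leading byte 0xF1 = 11110001 → 4-byte char #3 = F1 AF 9C BA.
Offset 10: leading byte 0x6D = 01101101 → 1-byte char #4 = 6D.
Offset 11: leading byte 0xF0 = 11110000 → 4-byte char #5 = F0 9F A5 BD.
Offset 15: leading byte 0xD2 = 11010010 → 2-byte char #6 = D2 B8.
Offset 17: leading byte 0xF3 = 11110011 → 4-byte char #7 = F3 82 86 87.
Offset 21: leading byte 0xC8 = 11001000 → 2-byte char #8 = C8 82.
Offset 23: leading byte 0xE5 = 11100101 → 3-byte char #9 = E5 BD 82.
Leading byte 0xE5 = 11100101 matches 1110xxxx → 3-byte sequence.
Byte 1: 0xE5 = 11100101, payload 0101 (4 bits).
Byte 2: 0xBD = 10111101 (10xxxxxx ✓), payload 111101.
Byte 3: 0x82 = 10000010 (10xxxxxx ✓), payload 000010.
Concatenate: 0101111101000010 = 0x5F42 (16 bits → U+5F42).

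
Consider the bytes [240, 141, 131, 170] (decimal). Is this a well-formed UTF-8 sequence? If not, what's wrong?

invalid (overlong encoding)

Leading byte 0xF0 = 11110000 → 4-byte form.
Continuation bytes all match 10xxxxxx. Payload decodes to 0xD0EA.
But 0xD0EA < 0x10000, the minimum for a 4-byte sequence — this is an overlong encoding.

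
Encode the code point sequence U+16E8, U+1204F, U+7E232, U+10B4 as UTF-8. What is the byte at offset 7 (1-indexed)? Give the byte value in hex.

1-indexed offset 7 is 0-indexed offset 6.
U+16E8 → 3-byte form E1 9B A8 at offsets 0–2.
U+1204F → 4-byte form F0 92 81 8F at offsets 3–6.
Offset 6 falls in char 2's range; it's byte 4 of F0 92 81 8F = 0x8F.

0x8F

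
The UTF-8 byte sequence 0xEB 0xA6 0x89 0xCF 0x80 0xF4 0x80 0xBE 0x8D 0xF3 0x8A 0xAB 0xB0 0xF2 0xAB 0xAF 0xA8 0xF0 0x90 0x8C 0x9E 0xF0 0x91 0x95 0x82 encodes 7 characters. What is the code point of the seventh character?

U+11542

Offset 0: leading byte 0xEB = 11101011 → 3-byte char #1 = EB A6 89.
Offset 3: leading byte 0xCF = 11001111 → 2-byte char #2 = CF 80.
Offset 5: leading byte 0xF4 = 11110100 → 4-byte char #3 = F4 80 BE 8D.
Offset 9: leading byte 0xF3 = 11110011 → 4-byte char #4 = F3 8A AB B0.
Offset 13: leading byte 0xF2 = 11110010 → 4-byte char #5 = F2 AB AF A8.
Offset 17: leading byte 0xF0 = 11110000 → 4-byte char #6 = F0 90 8C 9E.
Offset 21: leading byte 0xF0 = 11110000 → 4-byte char #7 = F0 91 95 82.
Leading byte 0xF0 = 11110000 matches 11110xxx → 4-byte sequence.
Byte 1: 0xF0 = 11110000, payload 000 (3 bits).
Byte 2: 0x91 = 10010001 (10xxxxxx ✓), payload 010001.
Byte 3: 0x95 = 10010101 (10xxxxxx ✓), payload 010101.
Byte 4: 0x82 = 10000010 (10xxxxxx ✓), payload 000010.
Concatenate: 000010001010101000010 = 0x11542 (21 bits → U+11542).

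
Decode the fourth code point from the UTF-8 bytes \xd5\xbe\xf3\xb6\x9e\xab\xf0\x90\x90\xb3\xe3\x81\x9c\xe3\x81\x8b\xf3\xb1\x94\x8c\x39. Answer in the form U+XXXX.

Offset 0: leading byte 0xD5 = 11010101 → 2-byte char #1 = D5 BE.
Offset 2: leading byte 0xF3 = 11110011 → 4-byte char #2 = F3 B6 9E AB.
Offset 6: leading byte 0xF0 = 11110000 → 4-byte char #3 = F0 90 90 B3.
Offset 10: leading byte 0xE3 = 11100011 → 3-byte char #4 = E3 81 9C.
Leading byte 0xE3 = 11100011 matches 1110xxxx → 3-byte sequence.
Byte 1: 0xE3 = 11100011, payload 0011 (4 bits).
Byte 2: 0x81 = 10000001 (10xxxxxx ✓), payload 000001.
Byte 3: 0x9C = 10011100 (10xxxxxx ✓), payload 011100.
Concatenate: 0011000001011100 = 0x305C (16 bits → U+305C).

U+305C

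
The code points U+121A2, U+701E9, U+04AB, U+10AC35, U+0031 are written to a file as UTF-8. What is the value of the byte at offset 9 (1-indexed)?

1-indexed offset 9 is 0-indexed offset 8.
U+121A2 → 4-byte form F0 92 86 A2 at offsets 0–3.
U+701E9 → 4-byte form F1 B0 87 A9 at offsets 4–7.
U+04AB → 2-byte form D2 AB at offsets 8–9.
Offset 8 falls in char 3's range; it's byte 1 of D2 AB = 0xD2.

0xD2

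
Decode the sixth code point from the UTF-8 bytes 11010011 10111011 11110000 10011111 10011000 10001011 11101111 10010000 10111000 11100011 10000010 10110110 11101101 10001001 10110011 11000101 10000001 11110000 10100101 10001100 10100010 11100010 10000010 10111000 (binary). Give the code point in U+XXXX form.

U+0141

Offset 0: leading byte 0xD3 = 11010011 → 2-byte char #1 = D3 BB.
Offset 2: leading byte 0xF0 = 11110000 → 4-byte char #2 = F0 9F 98 8B.
Offset 6: leading byte 0xEF = 11101111 → 3-byte char #3 = EF 90 B8.
Offset 9: leading byte 0xE3 = 11100011 → 3-byte char #4 = E3 82 B6.
Offset 12: leading byte 0xED = 11101101 → 3-byte char #5 = ED 89 B3.
Offset 15: leading byte 0xC5 = 11000101 → 2-byte char #6 = C5 81.
Leading byte 0xC5 = 11000101 matches 110xxxxx → 2-byte sequence.
Byte 1: 0xC5 = 11000101, payload 00101 (5 bits).
Byte 2: 0x81 = 10000001 (10xxxxxx ✓), payload 000001.
Concatenate: 00101000001 = 0x141 (11 bits → U+0141).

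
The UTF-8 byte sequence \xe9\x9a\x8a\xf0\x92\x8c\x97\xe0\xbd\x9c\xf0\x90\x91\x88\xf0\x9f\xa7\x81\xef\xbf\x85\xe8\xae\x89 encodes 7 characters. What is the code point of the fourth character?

Offset 0: leading byte 0xE9 = 11101001 → 3-byte char #1 = E9 9A 8A.
Offset 3: leading byte 0xF0 = 11110000 → 4-byte char #2 = F0 92 8C 97.
Offset 7: leading byte 0xE0 = 11100000 → 3-byte char #3 = E0 BD 9C.
Offset 10: leading byte 0xF0 = 11110000 → 4-byte char #4 = F0 90 91 88.
Leading byte 0xF0 = 11110000 matches 11110xxx → 4-byte sequence.
Byte 1: 0xF0 = 11110000, payload 000 (3 bits).
Byte 2: 0x90 = 10010000 (10xxxxxx ✓), payload 010000.
Byte 3: 0x91 = 10010001 (10xxxxxx ✓), payload 010001.
Byte 4: 0x88 = 10001000 (10xxxxxx ✓), payload 001000.
Concatenate: 000010000010001001000 = 0x10448 (21 bits → U+10448).

U+10448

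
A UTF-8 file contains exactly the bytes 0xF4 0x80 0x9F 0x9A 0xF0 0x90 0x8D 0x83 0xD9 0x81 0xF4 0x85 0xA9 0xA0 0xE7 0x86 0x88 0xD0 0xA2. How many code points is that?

6

Byte at offset 0: 0xF4 = 11110100 → 4-byte char (#1). Advance 4.
Byte at offset 4: 0xF0 = 11110000 → 4-byte char (#2). Advance 4.
Byte at offset 8: 0xD9 = 11011001 → 2-byte char (#3). Advance 2.
Byte at offset 10: 0xF4 = 11110100 → 4-byte char (#4). Advance 4.
Byte at offset 14: 0xE7 = 11100111 → 3-byte char (#5). Advance 3.
Byte at offset 17: 0xD0 = 11010000 → 2-byte char (#6). Advance 2.
Reached end at offset 19 after 6 code points.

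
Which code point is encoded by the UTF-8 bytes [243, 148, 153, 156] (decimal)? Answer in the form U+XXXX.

Leading byte 0xF3 = 11110011 matches 11110xxx → 4-byte sequence.
Byte 1: 0xF3 = 11110011, payload 011 (3 bits).
Byte 2: 0x94 = 10010100 (10xxxxxx ✓), payload 010100.
Byte 3: 0x99 = 10011001 (10xxxxxx ✓), payload 011001.
Byte 4: 0x9C = 10011100 (10xxxxxx ✓), payload 011100.
Concatenate: 011010100011001011100 = 0xD465C (21 bits → U+D465C).

U+D465C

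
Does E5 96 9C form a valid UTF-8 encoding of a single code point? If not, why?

valid

Leading byte 0xE5 = 11100101 → 3-byte form.
Continuation bytes 0x96=10010110, 0x9C=10011100 all match 10xxxxxx.
Decoded value 0x559C is ≥ 0x800 (shortest form) and not a surrogate.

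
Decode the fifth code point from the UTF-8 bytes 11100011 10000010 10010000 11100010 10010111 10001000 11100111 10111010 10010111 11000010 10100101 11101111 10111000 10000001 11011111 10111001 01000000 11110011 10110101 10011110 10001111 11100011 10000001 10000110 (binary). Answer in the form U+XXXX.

Offset 0: leading byte 0xE3 = 11100011 → 3-byte char #1 = E3 82 90.
Offset 3: leading byte 0xE2 = 11100010 → 3-byte char #2 = E2 97 88.
Offset 6: leading byte 0xE7 = 11100111 → 3-byte char #3 = E7 BA 97.
Offset 9: leading byte 0xC2 = 11000010 → 2-byte char #4 = C2 A5.
Offset 11: leading byte 0xEF = 11101111 → 3-byte char #5 = EF B8 81.
Leading byte 0xEF = 11101111 matches 1110xxxx → 3-byte sequence.
Byte 1: 0xEF = 11101111, payload 1111 (4 bits).
Byte 2: 0xB8 = 10111000 (10xxxxxx ✓), payload 111000.
Byte 3: 0x81 = 10000001 (10xxxxxx ✓), payload 000001.
Concatenate: 1111111000000001 = 0xFE01 (16 bits → U+FE01).

U+FE01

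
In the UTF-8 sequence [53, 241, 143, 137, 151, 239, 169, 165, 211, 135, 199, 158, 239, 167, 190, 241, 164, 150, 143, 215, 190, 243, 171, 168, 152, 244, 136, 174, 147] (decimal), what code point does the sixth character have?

Offset 0: leading byte 0x35 = 00110101 → 1-byte char #1 = 35.
Offset 1: leading byte 0xF1 = 11110001 → 4-byte char #2 = F1 8F 89 97.
Offset 5: leading byte 0xEF = 11101111 → 3-byte char #3 = EF A9 A5.
Offset 8: leading byte 0xD3 = 11010011 → 2-byte char #4 = D3 87.
Offset 10: leading byte 0xC7 = 11000111 → 2-byte char #5 = C7 9E.
Offset 12: leading byte 0xEF = 11101111 → 3-byte char #6 = EF A7 BE.
Leading byte 0xEF = 11101111 matches 1110xxxx → 3-byte sequence.
Byte 1: 0xEF = 11101111, payload 1111 (4 bits).
Byte 2: 0xA7 = 10100111 (10xxxxxx ✓), payload 100111.
Byte 3: 0xBE = 10111110 (10xxxxxx ✓), payload 111110.
Concatenate: 1111100111111110 = 0xF9FE (16 bits → U+F9FE).

U+F9FE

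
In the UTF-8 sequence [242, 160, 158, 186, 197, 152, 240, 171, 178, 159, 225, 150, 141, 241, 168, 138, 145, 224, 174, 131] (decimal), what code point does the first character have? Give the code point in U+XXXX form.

Offset 0: leading byte 0xF2 = 11110010 → 4-byte char #1 = F2 A0 9E BA.
Leading byte 0xF2 = 11110010 matches 11110xxx → 4-byte sequence.
Byte 1: 0xF2 = 11110010, payload 010 (3 bits).
Byte 2: 0xA0 = 10100000 (10xxxxxx ✓), payload 100000.
Byte 3: 0x9E = 10011110 (10xxxxxx ✓), payload 011110.
Byte 4: 0xBA = 10111010 (10xxxxxx ✓), payload 111010.
Concatenate: 010100000011110111010 = 0xA07BA (21 bits → U+A07BA).

U+A07BA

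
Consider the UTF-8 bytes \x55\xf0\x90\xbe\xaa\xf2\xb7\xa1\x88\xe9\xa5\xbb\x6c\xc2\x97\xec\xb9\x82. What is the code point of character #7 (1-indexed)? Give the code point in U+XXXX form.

Offset 0: leading byte 0x55 = 01010101 → 1-byte char #1 = 55.
Offset 1: leading byte 0xF0 = 11110000 → 4-byte char #2 = F0 90 BE AA.
Offset 5: leading byte 0xF2 = 11110010 → 4-byte char #3 = F2 B7 A1 88.
Offset 9: leading byte 0xE9 = 11101001 → 3-byte char #4 = E9 A5 BB.
Offset 12: leading byte 0x6C = 01101100 → 1-byte char #5 = 6C.
Offset 13: leading byte 0xC2 = 11000010 → 2-byte char #6 = C2 97.
Offset 15: leading byte 0xEC = 11101100 → 3-byte char #7 = EC B9 82.
Leading byte 0xEC = 11101100 matches 1110xxxx → 3-byte sequence.
Byte 1: 0xEC = 11101100, payload 1100 (4 bits).
Byte 2: 0xB9 = 10111001 (10xxxxxx ✓), payload 111001.
Byte 3: 0x82 = 10000010 (10xxxxxx ✓), payload 000010.
Concatenate: 1100111001000010 = 0xCE42 (16 bits → U+CE42).

U+CE42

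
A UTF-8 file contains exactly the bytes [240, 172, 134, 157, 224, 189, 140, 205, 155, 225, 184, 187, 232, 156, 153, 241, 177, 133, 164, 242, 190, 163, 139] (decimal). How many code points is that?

Byte at offset 0: 0xF0 = 11110000 → 4-byte char (#1). Advance 4.
Byte at offset 4: 0xE0 = 11100000 → 3-byte char (#2). Advance 3.
Byte at offset 7: 0xCD = 11001101 → 2-byte char (#3). Advance 2.
Byte at offset 9: 0xE1 = 11100001 → 3-byte char (#4). Advance 3.
Byte at offset 12: 0xE8 = 11101000 → 3-byte char (#5). Advance 3.
Byte at offset 15: 0xF1 = 11110001 → 4-byte char (#6). Advance 4.
Byte at offset 19: 0xF2 = 11110010 → 4-byte char (#7). Advance 4.
Reached end at offset 23 after 7 code points.

7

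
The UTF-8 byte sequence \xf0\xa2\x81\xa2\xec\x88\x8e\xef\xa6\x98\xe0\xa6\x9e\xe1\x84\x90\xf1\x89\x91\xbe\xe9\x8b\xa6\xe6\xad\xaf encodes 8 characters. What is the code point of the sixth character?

Offset 0: leading byte 0xF0 = 11110000 → 4-byte char #1 = F0 A2 81 A2.
Offset 4: leading byte 0xEC = 11101100 → 3-byte char #2 = EC 88 8E.
Offset 7: leading byte 0xEF = 11101111 → 3-byte char #3 = EF A6 98.
Offset 10: leading byte 0xE0 = 11100000 → 3-byte char #4 = E0 A6 9E.
Offset 13: leading byte 0xE1 = 11100001 → 3-byte char #5 = E1 84 90.
Offset 16: leading byte 0xF1 = 11110001 → 4-byte char #6 = F1 89 91 BE.
Leading byte 0xF1 = 11110001 matches 11110xxx → 4-byte sequence.
Byte 1: 0xF1 = 11110001, payload 001 (3 bits).
Byte 2: 0x89 = 10001001 (10xxxxxx ✓), payload 001001.
Byte 3: 0x91 = 10010001 (10xxxxxx ✓), payload 010001.
Byte 4: 0xBE = 10111110 (10xxxxxx ✓), payload 111110.
Concatenate: 001001001010001111110 = 0x4947E (21 bits → U+4947E).

U+4947E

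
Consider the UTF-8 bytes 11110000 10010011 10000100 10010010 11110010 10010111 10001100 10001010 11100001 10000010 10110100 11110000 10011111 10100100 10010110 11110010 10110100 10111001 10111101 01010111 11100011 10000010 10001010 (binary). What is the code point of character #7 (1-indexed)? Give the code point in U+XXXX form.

U+308A

Offset 0: leading byte 0xF0 = 11110000 → 4-byte char #1 = F0 93 84 92.
Offset 4: leading byte 0xF2 = 11110010 → 4-byte char #2 = F2 97 8C 8A.
Offset 8: leading byte 0xE1 = 11100001 → 3-byte char #3 = E1 82 B4.
Offset 11: leading byte 0xF0 = 11110000 → 4-byte char #4 = F0 9F A4 96.
Offset 15: leading byte 0xF2 = 11110010 → 4-byte char #5 = F2 B4 B9 BD.
Offset 19: leading byte 0x57 = 01010111 → 1-byte char #6 = 57.
Offset 20: leading byte 0xE3 = 11100011 → 3-byte char #7 = E3 82 8A.
Leading byte 0xE3 = 11100011 matches 1110xxxx → 3-byte sequence.
Byte 1: 0xE3 = 11100011, payload 0011 (4 bits).
Byte 2: 0x82 = 10000010 (10xxxxxx ✓), payload 000010.
Byte 3: 0x8A = 10001010 (10xxxxxx ✓), payload 001010.
Concatenate: 0011000010001010 = 0x308A (16 bits → U+308A).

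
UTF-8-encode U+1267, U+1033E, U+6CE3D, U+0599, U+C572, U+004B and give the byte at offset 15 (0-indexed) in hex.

0xB2

U+1267 → 3-byte form E1 89 A7 at offsets 0–2.
U+1033E → 4-byte form F0 90 8C BE at offsets 3–6.
U+6CE3D → 4-byte form F1 AC B8 BD at offsets 7–10.
U+0599 → 2-byte form D6 99 at offsets 11–12.
U+C572 → 3-byte form EC 95 B2 at offsets 13–15.
Offset 15 falls in char 5's range; it's byte 3 of EC 95 B2 = 0xB2.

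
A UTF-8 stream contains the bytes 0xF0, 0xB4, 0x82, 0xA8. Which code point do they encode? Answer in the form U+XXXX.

Leading byte 0xF0 = 11110000 matches 11110xxx → 4-byte sequence.
Byte 1: 0xF0 = 11110000, payload 000 (3 bits).
Byte 2: 0xB4 = 10110100 (10xxxxxx ✓), payload 110100.
Byte 3: 0x82 = 10000010 (10xxxxxx ✓), payload 000010.
Byte 4: 0xA8 = 10101000 (10xxxxxx ✓), payload 101000.
Concatenate: 000110100000010101000 = 0x340A8 (21 bits → U+340A8).

U+340A8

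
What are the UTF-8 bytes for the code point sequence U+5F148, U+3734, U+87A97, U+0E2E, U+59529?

F1 9F 85 88 E3 9C B4 F2 87 AA 97 E0 B8 AE F1 99 94 A9

U+5F148: 4-byte form → F1 9F 85 88.
U+3734: 3-byte form → E3 9C B4.
U+87A97: 4-byte form → F2 87 AA 97.
U+0E2E: 3-byte form → E0 B8 AE.
U+59529: 4-byte form → F1 99 94 A9.
Concatenated (18 bytes): F1 9F 85 88 E3 9C B4 F2 87 AA 97 E0 B8 AE F1 99 94 A9.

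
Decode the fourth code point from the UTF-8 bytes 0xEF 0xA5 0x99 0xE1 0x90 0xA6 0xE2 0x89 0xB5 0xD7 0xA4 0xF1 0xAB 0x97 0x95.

U+05E4

Offset 0: leading byte 0xEF = 11101111 → 3-byte char #1 = EF A5 99.
Offset 3: leading byte 0xE1 = 11100001 → 3-byte char #2 = E1 90 A6.
Offset 6: leading byte 0xE2 = 11100010 → 3-byte char #3 = E2 89 B5.
Offset 9: leading byte 0xD7 = 11010111 → 2-byte char #4 = D7 A4.
Leading byte 0xD7 = 11010111 matches 110xxxxx → 2-byte sequence.
Byte 1: 0xD7 = 11010111, payload 10111 (5 bits).
Byte 2: 0xA4 = 10100100 (10xxxxxx ✓), payload 100100.
Concatenate: 10111100100 = 0x5E4 (11 bits → U+05E4).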